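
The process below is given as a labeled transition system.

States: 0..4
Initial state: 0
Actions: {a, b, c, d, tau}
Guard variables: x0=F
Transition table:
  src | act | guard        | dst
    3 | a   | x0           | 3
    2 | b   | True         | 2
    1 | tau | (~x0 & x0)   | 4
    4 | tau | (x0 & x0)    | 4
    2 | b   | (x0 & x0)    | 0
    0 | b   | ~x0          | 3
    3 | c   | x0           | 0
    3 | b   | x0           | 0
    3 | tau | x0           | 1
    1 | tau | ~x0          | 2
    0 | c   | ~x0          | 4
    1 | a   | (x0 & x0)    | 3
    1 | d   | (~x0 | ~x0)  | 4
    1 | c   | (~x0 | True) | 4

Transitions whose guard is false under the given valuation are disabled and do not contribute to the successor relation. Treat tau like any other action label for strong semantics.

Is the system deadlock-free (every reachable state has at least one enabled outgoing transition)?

Answer: DEADLOCK at state 3

Analysis:
R = {0,3,4}
  0: b→3  c→4  [deg 2]
  3: ∅  [STUCK]
  4: ∅  [STUCK]
witness 3: b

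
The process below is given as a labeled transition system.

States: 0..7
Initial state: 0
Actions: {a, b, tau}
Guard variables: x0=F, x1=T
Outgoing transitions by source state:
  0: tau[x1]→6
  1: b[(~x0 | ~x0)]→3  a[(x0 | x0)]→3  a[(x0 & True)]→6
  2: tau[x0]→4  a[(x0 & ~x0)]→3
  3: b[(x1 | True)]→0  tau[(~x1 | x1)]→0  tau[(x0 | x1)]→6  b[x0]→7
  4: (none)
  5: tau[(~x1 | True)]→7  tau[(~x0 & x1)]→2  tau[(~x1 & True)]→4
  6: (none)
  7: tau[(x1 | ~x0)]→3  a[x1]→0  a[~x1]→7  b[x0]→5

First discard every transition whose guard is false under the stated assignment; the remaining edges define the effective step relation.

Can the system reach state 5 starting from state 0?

After dropping false guards: 9 live edges.
depth 0: {0}
depth 1: {6}  total {0,6}
R = {0,6}

Answer: UNREACHABLE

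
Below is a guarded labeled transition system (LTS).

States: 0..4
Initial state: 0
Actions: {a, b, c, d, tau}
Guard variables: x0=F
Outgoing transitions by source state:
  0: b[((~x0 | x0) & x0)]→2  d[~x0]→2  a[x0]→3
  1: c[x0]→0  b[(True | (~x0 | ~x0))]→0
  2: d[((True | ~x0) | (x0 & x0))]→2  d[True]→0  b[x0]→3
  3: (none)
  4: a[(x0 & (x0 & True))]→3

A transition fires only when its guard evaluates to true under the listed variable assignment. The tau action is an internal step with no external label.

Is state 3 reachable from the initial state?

After dropping false guards: 4 live edges.
depth 0: {0}
depth 1: {2}  cumulative {0,2}
Reachable = {0,2}

Answer: UNREACHABLE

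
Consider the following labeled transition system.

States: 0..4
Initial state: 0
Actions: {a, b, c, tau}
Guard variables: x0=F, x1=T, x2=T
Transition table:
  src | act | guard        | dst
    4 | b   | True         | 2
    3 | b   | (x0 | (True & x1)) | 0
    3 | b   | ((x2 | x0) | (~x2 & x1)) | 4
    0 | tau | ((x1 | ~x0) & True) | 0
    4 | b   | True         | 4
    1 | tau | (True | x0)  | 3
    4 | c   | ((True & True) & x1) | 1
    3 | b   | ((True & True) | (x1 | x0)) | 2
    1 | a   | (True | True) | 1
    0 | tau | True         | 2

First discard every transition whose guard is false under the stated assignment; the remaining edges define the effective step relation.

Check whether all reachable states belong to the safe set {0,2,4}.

Allowed set {0,2,4}
Reachable = {0,2}
  0: ok
  2: ok

Answer: INVARIANT HOLDS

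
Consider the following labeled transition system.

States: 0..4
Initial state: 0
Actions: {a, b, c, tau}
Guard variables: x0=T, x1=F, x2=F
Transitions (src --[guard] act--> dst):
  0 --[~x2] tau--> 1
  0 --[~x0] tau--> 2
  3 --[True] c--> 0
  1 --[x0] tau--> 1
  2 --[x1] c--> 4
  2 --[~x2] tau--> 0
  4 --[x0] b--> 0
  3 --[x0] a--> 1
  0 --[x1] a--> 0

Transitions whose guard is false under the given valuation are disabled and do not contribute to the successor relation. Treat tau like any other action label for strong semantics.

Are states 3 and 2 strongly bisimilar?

Answer: NOT BISIMILAR

Working:
Bisimulation quotient by refinement:
  π0 = {{0,1,2,3,4}}
  π1 = {{0,1,2},{3},{4}}
stable after 2 split(s): 3 block(s)
[3]={3}  [2]={0,1,2}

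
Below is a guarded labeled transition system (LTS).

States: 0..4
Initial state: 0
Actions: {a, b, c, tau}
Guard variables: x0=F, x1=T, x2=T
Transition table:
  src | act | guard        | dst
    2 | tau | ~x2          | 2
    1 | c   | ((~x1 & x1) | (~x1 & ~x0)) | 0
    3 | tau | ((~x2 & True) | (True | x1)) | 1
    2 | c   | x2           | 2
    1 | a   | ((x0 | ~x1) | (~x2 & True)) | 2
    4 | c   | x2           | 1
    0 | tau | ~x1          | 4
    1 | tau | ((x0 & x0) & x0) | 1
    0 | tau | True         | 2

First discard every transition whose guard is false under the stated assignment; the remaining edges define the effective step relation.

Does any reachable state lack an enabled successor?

Answer: DEADLOCK-FREE

Working:
R = {0,2}
  0: tau→2  [1 exit(s)]
  2: c→2  [1 exit(s)]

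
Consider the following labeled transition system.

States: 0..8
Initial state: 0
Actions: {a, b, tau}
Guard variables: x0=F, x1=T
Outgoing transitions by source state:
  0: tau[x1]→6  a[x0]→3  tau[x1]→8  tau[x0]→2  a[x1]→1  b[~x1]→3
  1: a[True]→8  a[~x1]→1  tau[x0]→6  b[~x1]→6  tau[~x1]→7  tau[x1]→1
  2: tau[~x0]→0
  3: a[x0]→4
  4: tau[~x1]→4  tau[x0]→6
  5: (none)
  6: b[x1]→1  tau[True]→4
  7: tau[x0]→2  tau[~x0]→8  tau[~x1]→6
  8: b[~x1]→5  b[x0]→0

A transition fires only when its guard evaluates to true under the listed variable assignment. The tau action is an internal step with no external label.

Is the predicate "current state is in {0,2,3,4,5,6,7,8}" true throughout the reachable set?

Answer: INVARIANT VIOLATED at state 1

Analysis:
Allowed set {0,2,3,4,5,6,7,8}
R = {0,1,4,6,8}
  0: safe
  1: VIOLATES
  4: safe
  6: safe
  8: safe
reach 1 via a — violates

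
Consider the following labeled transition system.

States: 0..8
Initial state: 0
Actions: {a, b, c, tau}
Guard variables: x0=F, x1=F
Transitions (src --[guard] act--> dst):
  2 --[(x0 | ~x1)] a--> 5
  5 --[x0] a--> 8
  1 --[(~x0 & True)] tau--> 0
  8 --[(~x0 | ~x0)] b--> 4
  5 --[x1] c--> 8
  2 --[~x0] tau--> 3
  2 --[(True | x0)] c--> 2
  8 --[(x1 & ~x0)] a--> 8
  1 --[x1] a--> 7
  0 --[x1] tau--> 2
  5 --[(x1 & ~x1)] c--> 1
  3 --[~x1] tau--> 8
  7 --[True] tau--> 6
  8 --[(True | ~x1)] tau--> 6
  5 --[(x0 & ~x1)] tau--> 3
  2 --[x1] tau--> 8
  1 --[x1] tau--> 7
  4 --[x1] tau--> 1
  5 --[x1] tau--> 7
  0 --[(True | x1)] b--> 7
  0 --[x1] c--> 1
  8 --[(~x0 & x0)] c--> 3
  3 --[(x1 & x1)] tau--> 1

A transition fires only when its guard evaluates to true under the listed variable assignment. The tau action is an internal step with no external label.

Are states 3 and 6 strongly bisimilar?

Bisimulation quotient by refinement:
  π0 = {{0,1,2,3,4,5,6,7,8}}
  π1 = {{0},{1,3,7},{2},{4,5,6},{8}}
  π2 = {{0},{1},{2},{3},{4,5,6},{7},{8}}
7 equivalence class(es) (converged in 3)
class of 3: {3}; class of 6: {4,5,6}

Answer: NOT BISIMILAR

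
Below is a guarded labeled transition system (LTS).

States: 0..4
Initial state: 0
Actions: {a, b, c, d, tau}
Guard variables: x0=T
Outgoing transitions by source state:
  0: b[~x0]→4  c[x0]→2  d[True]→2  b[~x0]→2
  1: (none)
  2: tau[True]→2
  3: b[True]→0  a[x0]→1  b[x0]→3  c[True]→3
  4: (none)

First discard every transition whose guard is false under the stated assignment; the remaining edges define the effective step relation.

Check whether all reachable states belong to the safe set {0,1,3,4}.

Allowed set {0,1,3,4}
R = {0,2}
  0: safe
  2: outside
counterexample path to 2: c

Answer: INVARIANT VIOLATED at state 2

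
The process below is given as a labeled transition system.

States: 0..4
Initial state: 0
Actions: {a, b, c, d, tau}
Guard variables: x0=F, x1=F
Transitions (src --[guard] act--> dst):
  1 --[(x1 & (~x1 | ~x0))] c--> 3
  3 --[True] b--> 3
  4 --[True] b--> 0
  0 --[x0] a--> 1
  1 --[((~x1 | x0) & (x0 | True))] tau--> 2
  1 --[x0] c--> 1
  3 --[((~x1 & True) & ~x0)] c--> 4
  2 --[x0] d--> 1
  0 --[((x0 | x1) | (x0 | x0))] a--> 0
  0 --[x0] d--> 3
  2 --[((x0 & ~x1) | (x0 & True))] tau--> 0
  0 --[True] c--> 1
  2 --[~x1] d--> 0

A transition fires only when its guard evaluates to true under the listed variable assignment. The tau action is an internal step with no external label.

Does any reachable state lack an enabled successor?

R = {0,1,2}
  0: c→1  [1 exit(s)]
  1: tau→2  [1 exit(s)]
  2: d→0  [1 exit(s)]

Answer: DEADLOCK-FREE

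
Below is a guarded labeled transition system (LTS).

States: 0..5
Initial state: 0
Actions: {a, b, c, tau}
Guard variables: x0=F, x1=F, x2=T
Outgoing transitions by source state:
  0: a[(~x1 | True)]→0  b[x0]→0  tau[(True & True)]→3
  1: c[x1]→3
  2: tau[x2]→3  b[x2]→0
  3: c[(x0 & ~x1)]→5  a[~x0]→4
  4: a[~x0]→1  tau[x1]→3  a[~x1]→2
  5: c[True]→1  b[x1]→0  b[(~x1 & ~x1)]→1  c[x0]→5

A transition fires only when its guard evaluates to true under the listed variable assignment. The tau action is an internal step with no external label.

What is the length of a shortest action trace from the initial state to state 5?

Answer: UNREACHABLE

Analysis:
BFS to 5:
  depth 0: {0}
  depth 1: {3}
  depth 2: {4}
  depth 3: {1,2}
5 never appears.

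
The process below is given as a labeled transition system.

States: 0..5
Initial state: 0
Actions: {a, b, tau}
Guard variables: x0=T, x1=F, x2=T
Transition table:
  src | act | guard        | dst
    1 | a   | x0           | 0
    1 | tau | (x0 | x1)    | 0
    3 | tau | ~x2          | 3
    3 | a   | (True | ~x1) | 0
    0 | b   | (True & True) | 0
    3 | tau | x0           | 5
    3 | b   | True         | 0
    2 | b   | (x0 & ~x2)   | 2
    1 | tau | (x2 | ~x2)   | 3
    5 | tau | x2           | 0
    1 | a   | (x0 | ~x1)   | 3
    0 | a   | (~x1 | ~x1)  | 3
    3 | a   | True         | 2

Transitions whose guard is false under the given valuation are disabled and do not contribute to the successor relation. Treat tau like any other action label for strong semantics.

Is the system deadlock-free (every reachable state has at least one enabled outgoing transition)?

Reachable = {0,2,3,5}
  0: a→3  b→0  [deg 2]
  2: ∅  [STUCK]
  3: a→0  a→2  b→0  tau→5  [deg 4]
  5: tau→0  [deg 1]
trace reaching 2: a·a

Answer: DEADLOCK at state 2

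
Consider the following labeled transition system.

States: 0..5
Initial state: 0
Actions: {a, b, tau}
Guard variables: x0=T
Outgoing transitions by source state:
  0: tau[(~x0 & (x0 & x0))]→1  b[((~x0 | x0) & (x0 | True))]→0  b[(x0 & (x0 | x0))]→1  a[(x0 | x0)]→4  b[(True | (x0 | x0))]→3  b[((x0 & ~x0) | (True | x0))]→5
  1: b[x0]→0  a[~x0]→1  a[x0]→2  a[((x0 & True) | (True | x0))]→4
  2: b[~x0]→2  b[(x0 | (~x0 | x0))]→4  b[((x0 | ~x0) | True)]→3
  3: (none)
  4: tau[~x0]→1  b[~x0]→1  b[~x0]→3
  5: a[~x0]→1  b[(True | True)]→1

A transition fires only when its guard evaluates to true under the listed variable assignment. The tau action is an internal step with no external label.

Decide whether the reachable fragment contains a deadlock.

Reach set: {0,1,2,3,4,5}
  0: a→4  b→0  b→1  b→3  b→5  [deg 5]
  1: a→2  a→4  b→0  [deg 3]
  2: b→3  b→4  [deg 2]
  3: ∅  [STUCK]
  4: ∅  [STUCK]
  5: b→1  [deg 1]
trace reaching 3: b

Answer: DEADLOCK at state 3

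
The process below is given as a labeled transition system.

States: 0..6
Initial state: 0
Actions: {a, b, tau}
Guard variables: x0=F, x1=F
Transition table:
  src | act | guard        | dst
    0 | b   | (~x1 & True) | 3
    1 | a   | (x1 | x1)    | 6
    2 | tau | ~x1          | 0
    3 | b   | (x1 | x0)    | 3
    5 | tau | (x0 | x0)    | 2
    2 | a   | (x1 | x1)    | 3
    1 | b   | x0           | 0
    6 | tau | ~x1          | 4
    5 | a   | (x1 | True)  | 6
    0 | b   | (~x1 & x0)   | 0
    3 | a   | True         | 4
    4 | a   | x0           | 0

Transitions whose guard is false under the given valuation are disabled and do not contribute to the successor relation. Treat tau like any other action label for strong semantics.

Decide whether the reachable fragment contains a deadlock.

Answer: DEADLOCK at state 4

Trace:
Reachable = {0,3,4}
  0: b→3  [1 out]
  3: a→4  [1 out]
  4: ∅  [STUCK]
trace reaching 4: b·a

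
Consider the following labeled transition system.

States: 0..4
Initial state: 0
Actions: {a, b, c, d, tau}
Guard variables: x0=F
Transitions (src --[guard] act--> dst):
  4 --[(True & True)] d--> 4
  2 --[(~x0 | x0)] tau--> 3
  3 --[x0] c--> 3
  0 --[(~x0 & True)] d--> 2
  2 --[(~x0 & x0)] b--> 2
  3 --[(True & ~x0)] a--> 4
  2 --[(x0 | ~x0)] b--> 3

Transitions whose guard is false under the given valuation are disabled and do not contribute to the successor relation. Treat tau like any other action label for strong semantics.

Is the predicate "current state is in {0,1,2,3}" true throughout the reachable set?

Answer: INVARIANT VIOLATED at state 4

Trace:
Inv-set: {0,1,2,3}
R = {0,2,3,4}
  0: safe
  2: safe
  3: safe
  4: VIOLATES
counterexample path to 4: d·tau·a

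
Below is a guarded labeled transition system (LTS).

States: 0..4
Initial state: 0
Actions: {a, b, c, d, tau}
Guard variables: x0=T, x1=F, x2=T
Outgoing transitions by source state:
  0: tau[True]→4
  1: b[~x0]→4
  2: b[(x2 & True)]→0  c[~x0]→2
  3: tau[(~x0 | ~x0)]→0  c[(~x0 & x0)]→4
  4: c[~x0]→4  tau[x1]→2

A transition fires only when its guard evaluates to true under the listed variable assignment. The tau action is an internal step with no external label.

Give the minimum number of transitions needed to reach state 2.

Layered search for 2:
  L0 = {0}
  L1 = {4}
2 never appears.

Answer: UNREACHABLE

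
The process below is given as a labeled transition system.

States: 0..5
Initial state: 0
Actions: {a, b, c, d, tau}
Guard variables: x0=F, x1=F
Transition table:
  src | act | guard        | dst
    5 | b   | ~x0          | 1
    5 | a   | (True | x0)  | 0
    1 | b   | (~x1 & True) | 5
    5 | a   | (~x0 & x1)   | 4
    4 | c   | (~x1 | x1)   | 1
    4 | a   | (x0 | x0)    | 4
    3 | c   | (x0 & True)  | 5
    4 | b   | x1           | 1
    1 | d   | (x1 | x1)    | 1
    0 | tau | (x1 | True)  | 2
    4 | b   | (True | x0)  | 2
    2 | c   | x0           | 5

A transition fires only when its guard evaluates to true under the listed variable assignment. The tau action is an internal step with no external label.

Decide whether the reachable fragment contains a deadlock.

R = {0,2}
  0: tau→2  [1 out]
  2: ∅  [no exit]
Path to 2: tau

Answer: DEADLOCK at state 2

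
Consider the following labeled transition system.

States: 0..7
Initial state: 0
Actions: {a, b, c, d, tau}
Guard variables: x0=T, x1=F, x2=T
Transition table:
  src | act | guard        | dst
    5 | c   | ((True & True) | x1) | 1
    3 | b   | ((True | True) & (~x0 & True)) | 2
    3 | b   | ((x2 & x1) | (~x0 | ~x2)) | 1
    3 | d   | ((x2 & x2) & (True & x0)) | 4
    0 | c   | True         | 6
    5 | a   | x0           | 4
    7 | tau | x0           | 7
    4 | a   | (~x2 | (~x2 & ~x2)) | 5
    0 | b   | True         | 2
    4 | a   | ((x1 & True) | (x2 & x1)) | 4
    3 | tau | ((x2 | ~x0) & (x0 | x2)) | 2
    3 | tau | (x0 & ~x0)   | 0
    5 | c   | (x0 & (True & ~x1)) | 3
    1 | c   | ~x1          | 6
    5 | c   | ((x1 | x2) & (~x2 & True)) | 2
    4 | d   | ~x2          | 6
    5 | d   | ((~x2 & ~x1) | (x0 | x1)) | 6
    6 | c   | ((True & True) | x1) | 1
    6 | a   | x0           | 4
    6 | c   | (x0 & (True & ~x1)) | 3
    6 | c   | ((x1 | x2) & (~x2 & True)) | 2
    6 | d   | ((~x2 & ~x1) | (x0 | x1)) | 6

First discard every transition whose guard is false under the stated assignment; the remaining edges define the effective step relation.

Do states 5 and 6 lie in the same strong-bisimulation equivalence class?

Refine partition for ~:
  P[0] = {{0,1,2,3,4,5,6,7}}
  P[1] = {{0},{1},{2,4},{3},{5,6},{7}}
Fixed point at round 2; 6 class(es).
5∈{5,6}, 6∈{5,6}

Answer: BISIMILAR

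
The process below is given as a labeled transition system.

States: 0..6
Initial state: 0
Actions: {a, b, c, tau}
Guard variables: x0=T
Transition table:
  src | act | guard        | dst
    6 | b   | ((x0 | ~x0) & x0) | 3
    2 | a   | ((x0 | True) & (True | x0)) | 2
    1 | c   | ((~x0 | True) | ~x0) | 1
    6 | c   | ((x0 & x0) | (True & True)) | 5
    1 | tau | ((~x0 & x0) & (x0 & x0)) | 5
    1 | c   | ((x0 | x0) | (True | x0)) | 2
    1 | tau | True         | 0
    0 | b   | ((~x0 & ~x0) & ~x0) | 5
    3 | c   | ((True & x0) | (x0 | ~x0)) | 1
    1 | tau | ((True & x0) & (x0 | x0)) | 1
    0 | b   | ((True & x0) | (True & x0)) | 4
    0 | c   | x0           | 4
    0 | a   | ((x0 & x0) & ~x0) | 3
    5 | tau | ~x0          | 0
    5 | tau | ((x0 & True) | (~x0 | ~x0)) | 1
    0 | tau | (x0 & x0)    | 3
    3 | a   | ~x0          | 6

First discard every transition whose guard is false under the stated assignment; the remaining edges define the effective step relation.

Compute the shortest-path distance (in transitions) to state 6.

Answer: UNREACHABLE

Trace:
Layered search for 6:
  depth 0: {0}
  depth 1: {3,4}
  depth 2: {1}
  depth 3: {2}
6 never appears.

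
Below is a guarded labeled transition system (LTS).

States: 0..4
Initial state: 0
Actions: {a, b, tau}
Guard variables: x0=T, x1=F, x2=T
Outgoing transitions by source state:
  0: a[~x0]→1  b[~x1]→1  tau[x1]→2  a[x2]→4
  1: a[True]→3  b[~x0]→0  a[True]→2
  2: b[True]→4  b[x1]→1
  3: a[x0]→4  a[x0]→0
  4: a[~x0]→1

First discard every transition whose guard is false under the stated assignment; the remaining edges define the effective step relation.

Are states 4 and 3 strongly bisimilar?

Compute ~ classes (split until stable):
  P[0] = {{0,1,2,3,4}}
  P[1] = {{0},{1,3},{2},{4}}
  P[2] = {{0},{1},{2},{3},{4}}
5 equivalence class(es) (converged in 3)
class of 4: {4}; class of 3: {3}

Answer: NOT BISIMILAR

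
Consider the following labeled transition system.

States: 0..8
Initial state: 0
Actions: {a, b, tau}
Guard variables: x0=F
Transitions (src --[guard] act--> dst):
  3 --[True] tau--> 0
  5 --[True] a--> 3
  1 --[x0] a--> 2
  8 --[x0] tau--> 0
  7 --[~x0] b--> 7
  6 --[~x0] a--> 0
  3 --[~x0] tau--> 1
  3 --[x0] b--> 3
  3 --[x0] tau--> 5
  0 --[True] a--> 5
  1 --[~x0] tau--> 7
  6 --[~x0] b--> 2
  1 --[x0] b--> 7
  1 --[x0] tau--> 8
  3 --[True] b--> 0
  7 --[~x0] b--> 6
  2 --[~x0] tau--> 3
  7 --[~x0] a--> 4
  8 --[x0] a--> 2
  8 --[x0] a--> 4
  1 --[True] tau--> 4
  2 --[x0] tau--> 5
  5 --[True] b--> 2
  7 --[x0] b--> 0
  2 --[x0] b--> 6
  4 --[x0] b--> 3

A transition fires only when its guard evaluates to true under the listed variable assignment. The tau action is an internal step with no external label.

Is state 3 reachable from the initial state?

Answer: REACHABLE

Analysis:
After dropping false guards: 14 live edges.
L0 = {0}
L1 = {5}  cumulative {0,5}
L2 = {2,3}  cumulative {0,2,3,5}
L3 = {1}  cumulative {0,1,2,3,5}
L4 = {4,7}  cumulative {0,1,2,3,4,5,7}
L5 = {6}  cumulative {0,1,2,3,4,5,6,7}
Reach set: {0,1,2,3,4,5,6,7}
witness 3: a·a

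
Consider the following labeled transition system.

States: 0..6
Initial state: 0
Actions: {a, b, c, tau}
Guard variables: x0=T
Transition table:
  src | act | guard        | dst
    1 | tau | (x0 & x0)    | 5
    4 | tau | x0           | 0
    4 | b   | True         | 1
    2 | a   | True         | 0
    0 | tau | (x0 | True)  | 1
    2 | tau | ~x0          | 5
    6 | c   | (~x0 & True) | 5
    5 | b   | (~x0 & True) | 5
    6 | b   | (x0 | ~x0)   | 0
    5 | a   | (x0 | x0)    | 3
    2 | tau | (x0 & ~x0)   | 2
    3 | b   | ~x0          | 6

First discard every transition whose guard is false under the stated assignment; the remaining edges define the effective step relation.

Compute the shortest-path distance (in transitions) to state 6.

BFS to 6:
  L0 = {0}
  L1 = {1}
  L2 = {5}
  L3 = {3}
6 never appears.

Answer: UNREACHABLE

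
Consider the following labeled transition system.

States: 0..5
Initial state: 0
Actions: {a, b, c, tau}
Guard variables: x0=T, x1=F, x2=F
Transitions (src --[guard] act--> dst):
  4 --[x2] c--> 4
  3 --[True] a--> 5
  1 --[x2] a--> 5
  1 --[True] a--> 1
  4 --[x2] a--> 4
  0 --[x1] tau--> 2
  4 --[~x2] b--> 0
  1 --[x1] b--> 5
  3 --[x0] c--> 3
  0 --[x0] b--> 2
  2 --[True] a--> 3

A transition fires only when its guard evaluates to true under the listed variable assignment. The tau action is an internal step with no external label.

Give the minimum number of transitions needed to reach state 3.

Breadth-first toward 3:
  L0 = {0}
  L1 = {2}
  L2 = {3}
first hit 3 at d=2 via b·a

Answer: 2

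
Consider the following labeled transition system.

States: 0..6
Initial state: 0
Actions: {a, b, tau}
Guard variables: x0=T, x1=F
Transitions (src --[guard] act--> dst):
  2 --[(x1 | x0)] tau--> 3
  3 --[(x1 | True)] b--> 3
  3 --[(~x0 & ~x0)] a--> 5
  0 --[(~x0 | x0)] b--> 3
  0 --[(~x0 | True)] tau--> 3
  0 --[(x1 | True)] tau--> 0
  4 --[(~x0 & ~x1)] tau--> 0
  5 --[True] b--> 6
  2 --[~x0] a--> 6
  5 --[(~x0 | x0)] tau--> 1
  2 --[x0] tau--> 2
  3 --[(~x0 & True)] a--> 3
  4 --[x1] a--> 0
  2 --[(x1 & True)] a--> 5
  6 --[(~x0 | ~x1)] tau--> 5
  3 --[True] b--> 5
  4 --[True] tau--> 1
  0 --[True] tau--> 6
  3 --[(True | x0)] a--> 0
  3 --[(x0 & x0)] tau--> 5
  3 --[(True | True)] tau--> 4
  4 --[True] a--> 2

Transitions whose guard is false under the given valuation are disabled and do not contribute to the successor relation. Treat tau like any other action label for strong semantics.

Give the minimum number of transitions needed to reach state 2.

Breadth-first toward 2:
  L0 = {0}
  L1 = {3,6}
  L2 = {4,5}
  L3 = {1,2}
depth(2)=3, e.g. b·tau·a

Answer: 3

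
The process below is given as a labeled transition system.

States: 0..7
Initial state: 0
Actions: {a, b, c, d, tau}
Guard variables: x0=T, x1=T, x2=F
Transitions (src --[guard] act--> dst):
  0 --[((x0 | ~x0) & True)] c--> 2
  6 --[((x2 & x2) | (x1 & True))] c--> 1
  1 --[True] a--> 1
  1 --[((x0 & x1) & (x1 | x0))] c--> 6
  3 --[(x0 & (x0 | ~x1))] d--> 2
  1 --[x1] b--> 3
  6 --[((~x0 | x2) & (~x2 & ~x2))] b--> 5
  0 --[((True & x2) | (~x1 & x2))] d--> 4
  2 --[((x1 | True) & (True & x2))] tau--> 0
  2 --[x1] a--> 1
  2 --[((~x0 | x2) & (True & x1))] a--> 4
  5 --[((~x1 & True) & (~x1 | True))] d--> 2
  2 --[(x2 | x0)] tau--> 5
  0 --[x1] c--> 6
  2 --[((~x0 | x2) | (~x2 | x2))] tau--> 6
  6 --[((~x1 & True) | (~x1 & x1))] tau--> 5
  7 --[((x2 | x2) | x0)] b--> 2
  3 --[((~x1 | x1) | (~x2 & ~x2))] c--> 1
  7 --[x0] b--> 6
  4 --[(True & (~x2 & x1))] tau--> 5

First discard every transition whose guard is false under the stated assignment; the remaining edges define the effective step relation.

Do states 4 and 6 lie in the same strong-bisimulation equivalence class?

Refine partition for ~:
  P[0] = {{0,1,2,3,4,5,6,7}}
  P[1] = {{0,6},{1},{2},{3},{4},{5},{7}}
  P[2] = {{0},{1},{2},{3},{4},{5},{6},{7}}
stable after 3 split(s): 8 block(s)
[4]={4}  [6]={6}

Answer: NOT BISIMILAR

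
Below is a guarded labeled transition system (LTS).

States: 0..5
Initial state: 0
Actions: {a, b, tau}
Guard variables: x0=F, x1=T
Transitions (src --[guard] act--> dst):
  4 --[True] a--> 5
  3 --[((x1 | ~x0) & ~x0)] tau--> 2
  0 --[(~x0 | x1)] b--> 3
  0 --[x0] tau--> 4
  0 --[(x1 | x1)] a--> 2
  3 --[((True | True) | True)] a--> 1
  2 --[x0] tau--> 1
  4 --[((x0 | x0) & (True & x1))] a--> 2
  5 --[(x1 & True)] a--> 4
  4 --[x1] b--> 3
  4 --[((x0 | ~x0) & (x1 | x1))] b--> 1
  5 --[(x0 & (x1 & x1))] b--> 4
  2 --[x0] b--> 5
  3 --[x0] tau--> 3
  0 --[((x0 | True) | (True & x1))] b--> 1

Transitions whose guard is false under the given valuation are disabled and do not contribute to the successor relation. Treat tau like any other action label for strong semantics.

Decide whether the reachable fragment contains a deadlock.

Reachable = {0,1,2,3}
  0: a→2  b→1  b→3  [3 out]
  1: ∅  [no exit]
  2: ∅  [no exit]
  3: a→1  tau→2  [2 out]
trace reaching 1: b

Answer: DEADLOCK at state 1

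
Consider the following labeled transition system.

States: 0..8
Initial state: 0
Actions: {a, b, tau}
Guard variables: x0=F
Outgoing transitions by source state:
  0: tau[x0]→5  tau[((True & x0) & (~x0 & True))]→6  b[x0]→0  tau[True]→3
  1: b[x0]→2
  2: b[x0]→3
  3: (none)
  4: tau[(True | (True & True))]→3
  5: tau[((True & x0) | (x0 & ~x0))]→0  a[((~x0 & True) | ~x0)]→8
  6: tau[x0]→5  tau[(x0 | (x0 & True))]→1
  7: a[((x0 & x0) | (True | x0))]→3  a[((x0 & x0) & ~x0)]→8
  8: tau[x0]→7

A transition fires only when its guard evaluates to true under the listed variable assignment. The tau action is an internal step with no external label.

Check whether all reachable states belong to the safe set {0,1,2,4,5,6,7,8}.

Inv-set: {0,1,2,4,5,6,7,8}
R = {0,3}
  0: ✓
  3: ✗ unsafe
counterexample path to 3: tau

Answer: INVARIANT VIOLATED at state 3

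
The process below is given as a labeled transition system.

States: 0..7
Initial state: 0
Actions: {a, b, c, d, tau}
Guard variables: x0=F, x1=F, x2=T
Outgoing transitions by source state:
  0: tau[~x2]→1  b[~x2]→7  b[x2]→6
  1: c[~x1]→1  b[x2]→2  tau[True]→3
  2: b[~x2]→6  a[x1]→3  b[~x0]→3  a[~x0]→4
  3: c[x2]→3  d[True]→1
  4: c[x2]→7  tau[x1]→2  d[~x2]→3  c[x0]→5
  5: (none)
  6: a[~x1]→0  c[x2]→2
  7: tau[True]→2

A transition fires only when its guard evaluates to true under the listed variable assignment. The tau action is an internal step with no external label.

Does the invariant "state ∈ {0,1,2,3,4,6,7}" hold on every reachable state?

Answer: INVARIANT HOLDS

Analysis:
Inv-set: {0,1,2,3,4,6,7}
Reachable = {0,1,2,3,4,6,7}
  0: ✓
  1: ✓
  2: ✓
  3: ✓
  4: ✓
  6: ✓
  7: ✓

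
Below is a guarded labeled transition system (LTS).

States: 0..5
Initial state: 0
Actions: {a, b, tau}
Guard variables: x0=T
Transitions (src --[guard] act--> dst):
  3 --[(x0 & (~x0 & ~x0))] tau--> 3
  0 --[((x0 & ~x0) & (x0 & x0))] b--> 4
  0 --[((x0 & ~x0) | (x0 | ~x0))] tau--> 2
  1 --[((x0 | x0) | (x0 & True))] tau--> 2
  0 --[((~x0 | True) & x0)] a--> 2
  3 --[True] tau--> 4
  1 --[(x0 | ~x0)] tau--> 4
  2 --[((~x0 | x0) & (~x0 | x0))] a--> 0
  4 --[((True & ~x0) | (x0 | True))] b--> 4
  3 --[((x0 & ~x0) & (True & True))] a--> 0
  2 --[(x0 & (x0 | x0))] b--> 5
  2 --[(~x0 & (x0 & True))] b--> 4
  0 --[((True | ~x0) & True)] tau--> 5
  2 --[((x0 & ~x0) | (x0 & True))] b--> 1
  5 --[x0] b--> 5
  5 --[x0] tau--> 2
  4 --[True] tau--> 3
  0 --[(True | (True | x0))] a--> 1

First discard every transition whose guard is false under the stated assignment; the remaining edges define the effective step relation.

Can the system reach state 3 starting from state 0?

14 transition(s) survive guard evaluation.
depth 0: {0}
depth 1: {1,2,5}  cumulative {0,1,2,5}
depth 2: {4}  cumulative {0,1,2,4,5}
depth 3: {3}  cumulative {0,1,2,3,4,5}
Reach set: {0,1,2,3,4,5}
trace reaching 3: a·tau·tau

Answer: REACHABLE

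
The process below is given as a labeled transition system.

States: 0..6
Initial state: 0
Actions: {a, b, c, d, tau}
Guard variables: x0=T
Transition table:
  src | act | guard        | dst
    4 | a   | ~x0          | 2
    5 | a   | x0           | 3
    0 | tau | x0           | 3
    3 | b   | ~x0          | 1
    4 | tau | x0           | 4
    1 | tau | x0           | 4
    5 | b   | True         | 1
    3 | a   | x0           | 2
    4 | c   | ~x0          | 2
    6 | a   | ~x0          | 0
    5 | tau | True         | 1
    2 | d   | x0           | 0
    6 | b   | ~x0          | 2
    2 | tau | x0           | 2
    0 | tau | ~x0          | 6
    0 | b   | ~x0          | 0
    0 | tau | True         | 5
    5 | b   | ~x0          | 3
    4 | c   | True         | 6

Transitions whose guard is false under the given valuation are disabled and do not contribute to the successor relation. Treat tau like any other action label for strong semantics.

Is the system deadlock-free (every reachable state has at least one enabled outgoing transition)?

Reachable = {0,1,2,3,4,5,6}
  0: tau→3  tau→5  [deg 2]
  1: tau→4  [deg 1]
  2: d→0  tau→2  [deg 2]
  3: a→2  [deg 1]
  4: c→6  tau→4  [deg 2]
  5: a→3  b→1  tau→1  [deg 3]
  6: ∅  [no exit]
trace reaching 6: tau·b·tau·c

Answer: DEADLOCK at state 6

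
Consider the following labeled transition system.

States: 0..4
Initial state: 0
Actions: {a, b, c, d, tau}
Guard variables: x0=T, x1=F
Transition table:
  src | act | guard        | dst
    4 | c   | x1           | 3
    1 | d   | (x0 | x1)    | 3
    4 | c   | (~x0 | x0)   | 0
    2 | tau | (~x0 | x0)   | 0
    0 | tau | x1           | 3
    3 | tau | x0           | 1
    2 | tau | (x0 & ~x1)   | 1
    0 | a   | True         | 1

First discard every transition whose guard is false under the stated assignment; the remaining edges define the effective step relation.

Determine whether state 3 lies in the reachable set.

Answer: REACHABLE

Analysis:
Guard filter leaves 6 enabled edge(s).
Layer 0: {0}
Layer 1: {1}  total {0,1}
Layer 2: {3}  total {0,1,3}
Reachable = {0,1,3}
witness 3: a·d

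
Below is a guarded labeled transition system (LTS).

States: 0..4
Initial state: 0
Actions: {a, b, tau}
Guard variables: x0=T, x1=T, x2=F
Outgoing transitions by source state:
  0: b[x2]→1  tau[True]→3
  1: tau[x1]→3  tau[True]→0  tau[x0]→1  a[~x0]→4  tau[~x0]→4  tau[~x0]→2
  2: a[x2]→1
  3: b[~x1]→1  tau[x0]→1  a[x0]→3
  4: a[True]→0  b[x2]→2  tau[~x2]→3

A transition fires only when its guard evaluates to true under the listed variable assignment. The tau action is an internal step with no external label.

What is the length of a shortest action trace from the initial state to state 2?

Answer: UNREACHABLE

Working:
Breadth-first toward 2:
  L0 = {0}
  L1 = {3}
  L2 = {1}
2 never appears.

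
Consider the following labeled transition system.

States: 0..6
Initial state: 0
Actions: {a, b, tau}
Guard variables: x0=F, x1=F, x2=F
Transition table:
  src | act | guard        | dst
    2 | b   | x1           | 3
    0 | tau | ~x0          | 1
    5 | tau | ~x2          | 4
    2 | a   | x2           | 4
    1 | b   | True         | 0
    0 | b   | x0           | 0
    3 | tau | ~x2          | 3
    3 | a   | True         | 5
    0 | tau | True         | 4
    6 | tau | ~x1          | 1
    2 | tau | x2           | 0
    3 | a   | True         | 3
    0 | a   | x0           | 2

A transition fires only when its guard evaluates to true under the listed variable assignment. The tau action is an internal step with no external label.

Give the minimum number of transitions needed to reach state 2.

Answer: UNREACHABLE

Analysis:
Breadth-first toward 2:
  Layer 0: {0}
  Layer 1: {1,4}
2 never appears.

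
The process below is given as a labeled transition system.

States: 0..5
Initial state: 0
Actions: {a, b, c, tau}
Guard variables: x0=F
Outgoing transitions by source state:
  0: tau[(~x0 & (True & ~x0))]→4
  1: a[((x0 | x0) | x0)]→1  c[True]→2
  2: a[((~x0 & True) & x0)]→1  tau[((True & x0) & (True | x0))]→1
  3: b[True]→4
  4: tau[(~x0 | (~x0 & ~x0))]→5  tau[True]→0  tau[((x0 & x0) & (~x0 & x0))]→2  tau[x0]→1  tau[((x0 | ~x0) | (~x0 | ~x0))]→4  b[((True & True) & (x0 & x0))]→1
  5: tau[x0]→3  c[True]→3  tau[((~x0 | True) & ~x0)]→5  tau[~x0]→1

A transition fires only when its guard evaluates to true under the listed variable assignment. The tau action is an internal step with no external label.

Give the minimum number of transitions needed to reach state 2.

Breadth-first toward 2:
  L0 = {0}
  L1 = {4}
  L2 = {5}
  L3 = {1,3}
  L4 = {2}
2 enters at depth 4; path tau·tau·tau·c

Answer: 4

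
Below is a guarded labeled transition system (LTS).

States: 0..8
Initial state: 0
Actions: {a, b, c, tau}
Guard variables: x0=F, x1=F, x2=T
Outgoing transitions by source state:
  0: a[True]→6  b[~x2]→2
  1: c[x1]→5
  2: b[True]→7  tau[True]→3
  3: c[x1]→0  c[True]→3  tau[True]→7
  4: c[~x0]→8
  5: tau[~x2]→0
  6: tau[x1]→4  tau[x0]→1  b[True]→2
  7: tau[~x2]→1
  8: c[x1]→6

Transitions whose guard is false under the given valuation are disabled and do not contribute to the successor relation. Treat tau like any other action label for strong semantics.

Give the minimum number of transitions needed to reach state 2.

Answer: 2

Analysis:
Layered search for 2:
  Layer 0: {0}
  Layer 1: {6}
  Layer 2: {2}
first hit 2 at d=2 via a·b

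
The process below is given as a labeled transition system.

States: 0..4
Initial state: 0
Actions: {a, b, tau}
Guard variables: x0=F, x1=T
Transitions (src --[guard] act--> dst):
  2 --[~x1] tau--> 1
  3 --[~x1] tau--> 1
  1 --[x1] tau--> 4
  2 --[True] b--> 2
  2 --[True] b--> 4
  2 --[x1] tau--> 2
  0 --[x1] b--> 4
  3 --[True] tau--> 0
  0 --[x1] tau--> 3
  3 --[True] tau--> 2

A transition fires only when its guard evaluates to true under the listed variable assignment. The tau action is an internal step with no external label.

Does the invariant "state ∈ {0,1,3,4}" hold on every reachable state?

Answer: INVARIANT VIOLATED at state 2

Working:
Safe = {0,1,3,4}
Reachable = {0,2,3,4}
  0: ok
  2: ✗ unsafe
  3: ok
  4: ok
reach 2 via tau·tau — violates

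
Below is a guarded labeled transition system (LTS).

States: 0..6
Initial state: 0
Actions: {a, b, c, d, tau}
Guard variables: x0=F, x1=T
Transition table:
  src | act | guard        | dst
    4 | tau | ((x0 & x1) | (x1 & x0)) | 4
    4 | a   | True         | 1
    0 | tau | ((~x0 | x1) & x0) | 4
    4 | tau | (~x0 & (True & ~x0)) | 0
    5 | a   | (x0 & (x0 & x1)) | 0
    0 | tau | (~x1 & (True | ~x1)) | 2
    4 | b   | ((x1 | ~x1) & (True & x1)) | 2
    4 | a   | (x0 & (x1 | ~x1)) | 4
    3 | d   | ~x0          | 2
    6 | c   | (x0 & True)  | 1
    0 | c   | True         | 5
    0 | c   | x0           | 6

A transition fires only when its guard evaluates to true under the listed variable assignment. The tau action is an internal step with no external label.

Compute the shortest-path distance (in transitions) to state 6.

Layered search for 6:
  L0 = {0}
  L1 = {5}
6 never appears.

Answer: UNREACHABLE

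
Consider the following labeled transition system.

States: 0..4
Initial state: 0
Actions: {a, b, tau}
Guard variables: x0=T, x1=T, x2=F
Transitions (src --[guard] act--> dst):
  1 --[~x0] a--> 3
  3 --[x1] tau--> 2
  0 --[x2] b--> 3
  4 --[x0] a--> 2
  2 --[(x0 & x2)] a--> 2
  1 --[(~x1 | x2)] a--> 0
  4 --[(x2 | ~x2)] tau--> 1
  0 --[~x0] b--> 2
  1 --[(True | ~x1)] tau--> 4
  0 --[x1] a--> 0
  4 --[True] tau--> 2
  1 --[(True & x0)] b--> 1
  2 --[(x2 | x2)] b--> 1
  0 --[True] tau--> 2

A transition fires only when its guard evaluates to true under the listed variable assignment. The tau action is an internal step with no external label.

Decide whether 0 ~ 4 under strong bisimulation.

Answer: NOT BISIMILAR

Working:
Refine partition for ~:
  π0 = {{0,1,2,3,4}}
  π1 = {{0,4},{1},{2},{3}}
  π2 = {{0},{1},{2},{3},{4}}
Fixed point at round 3; 5 class(es).
class of 0: {0}; class of 4: {4}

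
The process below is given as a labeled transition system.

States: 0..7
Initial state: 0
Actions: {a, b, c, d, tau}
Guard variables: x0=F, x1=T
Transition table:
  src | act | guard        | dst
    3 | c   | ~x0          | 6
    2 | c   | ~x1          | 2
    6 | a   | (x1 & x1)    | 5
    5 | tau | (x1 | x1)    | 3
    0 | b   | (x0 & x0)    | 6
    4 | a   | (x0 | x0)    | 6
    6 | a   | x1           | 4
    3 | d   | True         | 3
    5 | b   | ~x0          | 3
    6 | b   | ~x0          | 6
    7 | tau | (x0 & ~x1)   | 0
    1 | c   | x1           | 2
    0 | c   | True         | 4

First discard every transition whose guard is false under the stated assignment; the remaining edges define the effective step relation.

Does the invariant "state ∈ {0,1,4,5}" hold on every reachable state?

Answer: INVARIANT HOLDS

Trace:
Inv-set: {0,1,4,5}
Reachable = {0,4}
  0: safe
  4: safe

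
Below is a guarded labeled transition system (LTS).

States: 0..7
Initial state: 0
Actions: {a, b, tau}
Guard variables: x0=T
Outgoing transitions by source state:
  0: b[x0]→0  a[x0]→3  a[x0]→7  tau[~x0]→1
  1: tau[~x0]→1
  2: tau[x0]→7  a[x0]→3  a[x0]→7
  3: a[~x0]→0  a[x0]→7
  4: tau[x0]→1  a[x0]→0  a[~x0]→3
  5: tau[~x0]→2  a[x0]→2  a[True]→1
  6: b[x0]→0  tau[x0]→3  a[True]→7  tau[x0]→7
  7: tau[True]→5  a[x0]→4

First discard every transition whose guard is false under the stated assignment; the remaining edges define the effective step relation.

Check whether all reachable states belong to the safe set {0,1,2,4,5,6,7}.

Allowed set {0,1,2,4,5,6,7}
R = {0,1,2,3,4,5,7}
  0: ok
  1: ok
  2: ok
  3: outside
  4: ok
  5: ok
  7: ok
reach 3 via a — violates

Answer: INVARIANT VIOLATED at state 3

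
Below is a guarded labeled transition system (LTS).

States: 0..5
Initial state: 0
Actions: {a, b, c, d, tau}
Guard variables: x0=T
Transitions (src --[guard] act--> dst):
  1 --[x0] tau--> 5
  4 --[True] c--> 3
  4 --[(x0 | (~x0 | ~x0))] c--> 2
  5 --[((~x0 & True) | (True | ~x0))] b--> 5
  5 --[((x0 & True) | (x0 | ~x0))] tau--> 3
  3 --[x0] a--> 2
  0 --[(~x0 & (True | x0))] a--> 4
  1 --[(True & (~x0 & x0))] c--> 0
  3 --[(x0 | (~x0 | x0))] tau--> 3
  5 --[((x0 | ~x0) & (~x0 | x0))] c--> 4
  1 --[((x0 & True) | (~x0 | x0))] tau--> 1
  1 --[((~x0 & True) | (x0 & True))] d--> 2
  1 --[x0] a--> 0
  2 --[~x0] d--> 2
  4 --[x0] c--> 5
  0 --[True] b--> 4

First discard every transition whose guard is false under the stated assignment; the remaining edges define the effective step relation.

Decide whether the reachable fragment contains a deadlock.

Reachable = {0,2,3,4,5}
  0: b→4  [1 exit(s)]
  2: ∅  [STUCK]
  3: a→2  tau→3  [2 exit(s)]
  4: c→2  c→3  c→5  [3 exit(s)]
  5: b→5  c→4  tau→3  [3 exit(s)]
Path to 2: b·c

Answer: DEADLOCK at state 2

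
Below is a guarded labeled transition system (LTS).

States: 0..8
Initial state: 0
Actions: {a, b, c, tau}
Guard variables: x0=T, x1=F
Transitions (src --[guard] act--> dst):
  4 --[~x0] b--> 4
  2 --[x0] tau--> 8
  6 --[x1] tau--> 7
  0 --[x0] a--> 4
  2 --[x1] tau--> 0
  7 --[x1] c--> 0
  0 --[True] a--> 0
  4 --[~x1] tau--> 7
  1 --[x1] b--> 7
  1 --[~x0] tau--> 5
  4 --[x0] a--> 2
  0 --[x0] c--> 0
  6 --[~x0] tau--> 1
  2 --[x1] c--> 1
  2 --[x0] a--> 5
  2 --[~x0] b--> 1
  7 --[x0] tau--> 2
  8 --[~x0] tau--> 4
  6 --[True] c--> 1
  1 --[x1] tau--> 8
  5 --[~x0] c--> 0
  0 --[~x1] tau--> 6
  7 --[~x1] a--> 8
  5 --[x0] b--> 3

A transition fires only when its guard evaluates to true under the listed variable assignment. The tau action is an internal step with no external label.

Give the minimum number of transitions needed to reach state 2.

BFS to 2:
  L0 = {0}
  L1 = {4,6}
  L2 = {1,2,7}
depth(2)=2, e.g. a·a

Answer: 2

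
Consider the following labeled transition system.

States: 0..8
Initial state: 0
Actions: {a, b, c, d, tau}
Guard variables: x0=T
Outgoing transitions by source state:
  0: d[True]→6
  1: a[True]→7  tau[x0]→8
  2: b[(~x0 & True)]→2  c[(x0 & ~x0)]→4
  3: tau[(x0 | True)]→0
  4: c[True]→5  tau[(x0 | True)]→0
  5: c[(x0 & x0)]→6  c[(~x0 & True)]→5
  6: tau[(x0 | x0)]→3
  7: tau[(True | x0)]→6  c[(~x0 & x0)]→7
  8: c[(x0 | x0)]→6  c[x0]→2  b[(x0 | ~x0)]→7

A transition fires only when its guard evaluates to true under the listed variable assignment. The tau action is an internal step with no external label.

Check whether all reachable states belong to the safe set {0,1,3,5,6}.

Answer: INVARIANT HOLDS

Analysis:
Inv-set: {0,1,3,5,6}
R = {0,3,6}
  0: ok
  3: ok
  6: ok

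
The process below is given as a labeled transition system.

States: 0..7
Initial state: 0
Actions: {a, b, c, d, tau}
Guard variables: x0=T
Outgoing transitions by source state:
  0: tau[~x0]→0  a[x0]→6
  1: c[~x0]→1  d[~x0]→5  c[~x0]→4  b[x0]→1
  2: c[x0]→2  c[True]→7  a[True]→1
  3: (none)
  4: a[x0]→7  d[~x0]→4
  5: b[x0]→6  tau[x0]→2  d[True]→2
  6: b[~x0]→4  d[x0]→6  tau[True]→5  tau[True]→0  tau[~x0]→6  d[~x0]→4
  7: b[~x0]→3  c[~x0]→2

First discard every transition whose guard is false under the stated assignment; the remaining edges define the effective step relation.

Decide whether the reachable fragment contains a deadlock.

R = {0,1,2,5,6,7}
  0: a→6  [1 out]
  1: b→1  [1 out]
  2: a→1  c→2  c→7  [3 out]
  5: b→6  d→2  tau→2  [3 out]
  6: d→6  tau→0  tau→5  [3 out]
  7: ∅  [no exit]
Path to 7: a·tau·tau·c

Answer: DEADLOCK at state 7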